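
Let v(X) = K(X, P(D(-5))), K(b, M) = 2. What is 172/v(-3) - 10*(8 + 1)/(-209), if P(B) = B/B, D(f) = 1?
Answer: 18064/209 ≈ 86.431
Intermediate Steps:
P(B) = 1
v(X) = 2
172/v(-3) - 10*(8 + 1)/(-209) = 172/2 - 10*(8 + 1)/(-209) = 172*(½) - 10*9*(-1/209) = 86 - 90*(-1/209) = 86 + 90/209 = 18064/209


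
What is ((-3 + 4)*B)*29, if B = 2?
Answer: 58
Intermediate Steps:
((-3 + 4)*B)*29 = ((-3 + 4)*2)*29 = (1*2)*29 = 2*29 = 58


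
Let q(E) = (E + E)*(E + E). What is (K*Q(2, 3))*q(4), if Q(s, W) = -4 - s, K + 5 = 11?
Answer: -2304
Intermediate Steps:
K = 6 (K = -5 + 11 = 6)
q(E) = 4*E² (q(E) = (2*E)*(2*E) = 4*E²)
(K*Q(2, 3))*q(4) = (6*(-4 - 1*2))*(4*4²) = (6*(-4 - 2))*(4*16) = (6*(-6))*64 = -36*64 = -2304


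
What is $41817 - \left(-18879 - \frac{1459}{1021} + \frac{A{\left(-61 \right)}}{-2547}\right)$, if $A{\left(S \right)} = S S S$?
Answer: $\frac{157611127424}{2600487} \approx 60608.0$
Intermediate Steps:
$A{\left(S \right)} = S^{3}$ ($A{\left(S \right)} = S^{2} S = S^{3}$)
$41817 - \left(-18879 - \frac{1459}{1021} + \frac{A{\left(-61 \right)}}{-2547}\right) = 41817 - \left(-18879 - \frac{1459}{1021} + \frac{\left(-61\right)^{3}}{-2547}\right) = 41817 - \left(-18879 - \frac{1459}{1021} + \frac{226981}{2547}\right) = 41817 + \left(18879 - \left(\frac{226981}{2547} - \frac{1459}{1021}\right)\right) = 41817 + \left(18879 - \frac{228031528}{2600487}\right) = 41817 + \frac{48866562545}{2600487} = \frac{157611127424}{2600487}$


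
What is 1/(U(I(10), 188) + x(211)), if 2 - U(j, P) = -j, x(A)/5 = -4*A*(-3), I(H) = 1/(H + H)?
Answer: 20/253241 ≈ 7.8976e-5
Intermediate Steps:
I(H) = 1/(2*H)
x(A) = 60*A (x(A) = 5*(-4*A*(-3)) = 5*(12*A) = 60*A)
U(j, P) = 2 + j (U(j, P) = 2 - (-1)*j = 2 + j)
1/(U(I(10), 188) + x(211)) = 1/((2 + (1/2)/10) + 60*211) = 1/((2 + (1/2)*(1/10)) + 12660) = 1/((2 + 1/20) + 12660) = 1/(41/20 + 12660) = 1/(253241/20) = 20/253241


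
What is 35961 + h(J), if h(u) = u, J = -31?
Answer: 35930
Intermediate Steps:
35961 + h(J) = 35961 - 31 = 35930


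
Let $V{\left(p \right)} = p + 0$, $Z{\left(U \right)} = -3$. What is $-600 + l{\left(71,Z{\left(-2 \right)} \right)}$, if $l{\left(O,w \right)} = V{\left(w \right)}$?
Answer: $-603$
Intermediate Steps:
$V{\left(p \right)} = p$
$l{\left(O,w \right)} = w$
$-600 + l{\left(71,Z{\left(-2 \right)} \right)} = -600 - 3 = -603$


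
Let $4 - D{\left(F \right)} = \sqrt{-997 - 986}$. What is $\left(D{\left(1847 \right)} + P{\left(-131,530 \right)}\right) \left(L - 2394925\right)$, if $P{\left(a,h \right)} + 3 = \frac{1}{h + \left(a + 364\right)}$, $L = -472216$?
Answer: $- \frac{2190495724}{763} + 2867141 i \sqrt{1983} \approx -2.8709 \cdot 10^{6} + 1.2768 \cdot 10^{8} i$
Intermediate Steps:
$D{\left(F \right)} = 4 - i \sqrt{1983}$ ($D{\left(F \right)} = 4 - \sqrt{-997 - 986} = 4 - \sqrt{-1983} = 4 - i \sqrt{1983}$)
$P{\left(a,h \right)} = -3 + \frac{1}{364 + a + h}$ ($P{\left(a,h \right)} = -3 + \frac{1}{h + \left(a + 364\right)} = -3 + \frac{1}{h + \left(364 + a\right)} = -3 + \frac{1}{364 + a + h}$)
$\left(D{\left(1847 \right)} + P{\left(-131,530 \right)}\right) \left(L - 2394925\right) = \left(\left(4 - i \sqrt{1983}\right) + \frac{-1091 - -393 - 1590}{364 - 131 + 530}\right) \left(-472216 - 2394925\right) = \left(\left(4 - i \sqrt{1983}\right) + \frac{-1091 + 393 - 1590}{763}\right) \left(-2867141\right) = \left(\left(4 - i \sqrt{1983}\right) + \frac{1}{763} \left(-2288\right)\right) \left(-2867141\right) = \left(\left(4 - i \sqrt{1983}\right) - \frac{2288}{763}\right) \left(-2867141\right) = \left(\frac{764}{763} - i \sqrt{1983}\right) \left(-2867141\right) = - \frac{2190495724}{763} + 2867141 i \sqrt{1983}$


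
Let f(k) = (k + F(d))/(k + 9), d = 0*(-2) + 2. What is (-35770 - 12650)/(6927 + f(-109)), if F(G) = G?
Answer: -4842000/692807 ≈ -6.9890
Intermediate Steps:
d = 2 (d = 0 + 2 = 2)
f(k) = (2 + k)/(9 + k) (f(k) = (k + 2)/(k + 9) = (2 + k)/(9 + k))
(-35770 - 12650)/(6927 + f(-109)) = (-35770 - 12650)/(6927 + (2 - 109)/(9 - 109)) = -48420/(6927 - 107/(-100)) = -48420/(6927 - 1/100*(-107)) = -48420/(6927 + 107/100) = -48420/692807/100 = -48420*100/692807 = -4842000/692807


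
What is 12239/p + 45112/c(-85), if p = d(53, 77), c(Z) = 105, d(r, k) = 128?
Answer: 7059431/13440 ≈ 525.25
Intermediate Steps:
p = 128
12239/p + 45112/c(-85) = 12239/128 + 45112/105 = 7059431/13440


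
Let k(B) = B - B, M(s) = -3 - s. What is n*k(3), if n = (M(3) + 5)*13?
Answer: 0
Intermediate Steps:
k(B) = 0
n = -13 (n = ((-3 - 1*3) + 5)*13 = ((-3 - 3) + 5)*13 = (-6 + 5)*13 = -1*13 = -13)
n*k(3) = -13*0 = 0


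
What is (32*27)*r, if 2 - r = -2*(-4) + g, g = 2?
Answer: -6912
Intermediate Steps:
r = -8 (r = 2 - (-2*(-4) + 2) = 2 - (8 + 2) = 2 - 1*10 = 2 - 10 = -8)
(32*27)*r = (32*27)*(-8) = 864*(-8) = -6912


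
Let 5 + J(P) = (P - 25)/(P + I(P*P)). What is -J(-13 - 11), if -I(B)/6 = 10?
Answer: 53/12 ≈ 4.4167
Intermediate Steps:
I(B) = -60 (I(B) = -6*10 = -60)
J(P) = -5 + (-25 + P)/(-60 + P) (J(P) = -5 + (P - 25)/(P - 60) = -5 + (-25 + P)/(-60 + P))
-J(-13 - 11) = -(275 - 4*(-13 - 11))/(-60 + (-13 - 11)) = -(275 - 4*(-24))/(-60 - 24) = -(275 + 96)/(-84) = -(-1)*371/84 = -1*(-53/12) = 53/12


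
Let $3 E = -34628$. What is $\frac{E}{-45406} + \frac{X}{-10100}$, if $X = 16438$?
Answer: $- \frac{472352171}{343950450} \approx -1.3733$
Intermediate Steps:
$E = - \frac{34628}{3}$ ($E = \frac{1}{3} \left(-34628\right) = - \frac{34628}{3} \approx -11543.0$)
$\frac{E}{-45406} + \frac{X}{-10100} = - \frac{34628}{3 \left(-45406\right)} + \frac{16438}{-10100} = \left(- \frac{34628}{3}\right) \left(- \frac{1}{45406}\right) + 16438 \left(- \frac{1}{10100}\right) = \frac{17314}{68109} - \frac{8219}{5050} = - \frac{472352171}{343950450}$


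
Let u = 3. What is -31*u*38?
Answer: -3534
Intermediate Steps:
-31*u*38 = -31*3*38 = -93*38 = -3534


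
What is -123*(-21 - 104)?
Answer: 15375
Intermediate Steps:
-123*(-21 - 104) = -123*(-125) = 15375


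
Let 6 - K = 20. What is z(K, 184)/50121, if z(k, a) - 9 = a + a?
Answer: 377/50121 ≈ 0.0075218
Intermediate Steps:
K = -14 (K = 6 - 1*20 = 6 - 20 = -14)
z(k, a) = 9 + 2*a (z(k, a) = 9 + (a + a) = 9 + 2*a)
z(K, 184)/50121 = (9 + 2*184)/50121 = (9 + 368)*(1/50121) = 377*(1/50121) = 377/50121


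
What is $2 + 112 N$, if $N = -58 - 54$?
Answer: $-12542$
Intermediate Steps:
$N = -112$
$2 + 112 N = 2 + 112 \left(-112\right) = 2 - 12544 = -12542$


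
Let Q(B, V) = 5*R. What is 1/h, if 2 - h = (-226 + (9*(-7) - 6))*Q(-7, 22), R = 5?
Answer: 1/7377 ≈ 0.00013556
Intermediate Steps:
Q(B, V) = 25 (Q(B, V) = 5*5 = 25)
h = 7377 (h = 2 - (-226 + (9*(-7) - 6))*25 = 2 - (-226 + (-63 - 6))*25 = 2 - (-226 - 69)*25 = 2 - (-295)*25 = 2 - 1*(-7375) = 2 + 7375 = 7377)
1/h = 1/7377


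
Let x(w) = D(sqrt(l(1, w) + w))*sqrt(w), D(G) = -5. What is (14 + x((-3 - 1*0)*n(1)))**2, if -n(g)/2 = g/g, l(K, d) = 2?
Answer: 346 - 140*sqrt(6) ≈ 3.0714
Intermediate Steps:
n(g) = -2 (n(g) = -2*g/g = -2*1 = -2)
x(w) = -5*sqrt(w)
(14 + x((-3 - 1*0)*n(1)))**2 = (14 - 5*sqrt(6))**2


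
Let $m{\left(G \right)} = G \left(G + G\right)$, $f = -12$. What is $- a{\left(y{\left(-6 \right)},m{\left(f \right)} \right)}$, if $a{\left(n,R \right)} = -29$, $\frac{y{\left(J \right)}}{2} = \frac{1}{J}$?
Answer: $29$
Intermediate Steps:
$y{\left(J \right)} = \frac{2}{J}$
$m{\left(G \right)} = 2 G^{2}$ ($m{\left(G \right)} = G 2 G = 2 G^{2}$)
$- a{\left(y{\left(-6 \right)},m{\left(f \right)} \right)} = \left(-1\right) \left(-29\right) = 29$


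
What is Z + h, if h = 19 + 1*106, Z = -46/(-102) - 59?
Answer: 3389/51 ≈ 66.451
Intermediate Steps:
Z = -2986/51 (Z = -46*(-1/102) - 59 = 23/51 - 59 = -2986/51 ≈ -58.549)
h = 125 (h = 19 + 106 = 125)
Z + h = -2986/51 + 125 = 3389/51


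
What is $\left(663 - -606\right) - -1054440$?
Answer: $1055709$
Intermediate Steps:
$\left(663 - -606\right) - -1054440 = \left(663 + 606\right) + 1054440 = 1269 + 1054440 = 1055709$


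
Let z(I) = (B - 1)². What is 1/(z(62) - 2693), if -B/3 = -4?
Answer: -1/2572 ≈ -0.00038880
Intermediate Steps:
B = 12 (B = -3*(-4) = 12)
z(I) = 121 (z(I) = (12 - 1)² = 11² = 121)
1/(z(62) - 2693) = 1/(121 - 2693) = 1/(-2572) = -1/2572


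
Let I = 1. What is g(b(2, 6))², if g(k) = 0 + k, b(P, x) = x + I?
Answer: 49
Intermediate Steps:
b(P, x) = 1 + x (b(P, x) = x + 1 = 1 + x)
g(k) = k
g(b(2, 6))² = (1 + 6)² = 7² = 49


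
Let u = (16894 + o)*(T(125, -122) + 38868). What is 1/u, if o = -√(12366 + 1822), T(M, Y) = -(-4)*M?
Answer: 8447/5617676756832 + √3547/5617676756832 ≈ 1.5142e-9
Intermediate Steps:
T(M, Y) = 4*M
o = -2*√3547 (o = -√14188 = -2*√3547 ≈ -119.11)
u = 665082992 - 78736*√3547 (u = (16894 - 2*√3547)*(4*125 + 38868) = (16894 - 2*√3547)*(500 + 38868) = (16894 - 2*√3547)*39368 = 665082992 - 78736*√3547 ≈ 6.6039e+8)
1/u = 1/(665082992 - 78736*√3547)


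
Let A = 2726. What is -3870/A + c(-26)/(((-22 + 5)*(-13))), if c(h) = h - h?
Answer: -1935/1363 ≈ -1.4197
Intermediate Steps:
c(h) = 0
-3870/A + c(-26)/(((-22 + 5)*(-13))) = -3870/2726 + 0/(((-22 + 5)*(-13))) = -3870*1/2726 + 0/((-17*(-13))) = -1935/1363 + 0/221 = -1935/1363 + 0*(1/221) = -1935/1363 + 0 = -1935/1363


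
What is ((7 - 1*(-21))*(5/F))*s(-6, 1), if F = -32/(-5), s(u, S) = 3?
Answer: 525/8 ≈ 65.625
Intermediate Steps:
F = 32/5 (F = -32*(-1/5) = 32/5 ≈ 6.4000)
((7 - 1*(-21))*(5/F))*s(-6, 1) = ((7 - 1*(-21))*(5/(32/5)))*3 = ((7 + 21)*(5*(5/32)))*3 = (28*(25/32))*3 = (175/8)*3 = 525/8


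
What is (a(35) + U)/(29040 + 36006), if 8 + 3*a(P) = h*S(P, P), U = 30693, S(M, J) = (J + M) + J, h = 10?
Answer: 93121/195138 ≈ 0.47721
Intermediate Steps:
S(M, J) = M + 2*J
a(P) = -8/3 + 10*P (a(P) = -8/3 + (10*(P + 2*P))/3 = -8/3 + (10*(3*P))/3 = -8/3 + (30*P)/3 = -8/3 + 10*P)
(a(35) + U)/(29040 + 36006) = ((-8/3 + 10*35) + 30693)/(29040 + 36006) = ((-8/3 + 350) + 30693)/65046 = (1042/3 + 30693)*(1/65046) = (93121/3)*(1/65046) = 93121/195138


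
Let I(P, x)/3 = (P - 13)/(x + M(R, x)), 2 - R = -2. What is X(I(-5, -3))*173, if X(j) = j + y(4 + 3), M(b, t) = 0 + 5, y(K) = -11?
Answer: -6574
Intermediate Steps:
R = 4 (R = 2 - 1*(-2) = 2 + 2 = 4)
M(b, t) = 5
I(P, x) = 3*(-13 + P)/(5 + x) (I(P, x) = 3*((P - 13)/(x + 5)) = 3*((-13 + P)/(5 + x)) = 3*(-13 + P)/(5 + x))
X(j) = -11 + j (X(j) = j - 11 = -11 + j)
X(I(-5, -3))*173 = (-11 + 3*(-13 - 5)/(5 - 3))*173 = (-11 + 3*(-18)/2)*173 = (-11 + 3*(½)*(-18))*173 = (-11 - 27)*173 = -38*173 = -6574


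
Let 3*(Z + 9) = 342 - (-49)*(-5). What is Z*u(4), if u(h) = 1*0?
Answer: 0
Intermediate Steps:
Z = 70/3 (Z = -9 + (342 - (-49)*(-5))/3 = -9 + (342 - 1*245)/3 = -9 + (342 - 245)/3 = -9 + (⅓)*97 = -9 + 97/3 = 70/3 ≈ 23.333)
u(h) = 0
Z*u(4) = (70/3)*0 = 0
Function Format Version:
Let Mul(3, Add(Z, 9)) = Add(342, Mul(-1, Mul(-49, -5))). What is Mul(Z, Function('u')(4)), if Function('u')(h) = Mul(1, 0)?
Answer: 0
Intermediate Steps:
Z = Rational(70, 3) (Z = Add(-9, Mul(Rational(1, 3), Add(342, Mul(-1, Mul(-49, -5))))) = Add(-9, Mul(Rational(1, 3), Add(342, Mul(-1, 245)))) = Add(-9, Mul(Rational(1, 3), Add(342, -245))) = Add(-9, Mul(Rational(1, 3), 97)) = Add(-9, Rational(97, 3)) = Rational(70, 3) ≈ 23.333)
Function('u')(h) = 0
Mul(Z, Function('u')(4)) = Mul(Rational(70, 3), 0) = 0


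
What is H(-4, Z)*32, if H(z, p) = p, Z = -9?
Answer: -288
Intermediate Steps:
H(-4, Z)*32 = -9*32 = -288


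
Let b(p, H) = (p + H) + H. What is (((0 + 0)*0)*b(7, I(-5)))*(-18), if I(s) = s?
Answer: 0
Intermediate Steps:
b(p, H) = p + 2*H (b(p, H) = (H + p) + H = p + 2*H)
(((0 + 0)*0)*b(7, I(-5)))*(-18) = (((0 + 0)*0)*(7 + 2*(-5)))*(-18) = ((0*0)*(7 - 10))*(-18) = (0*(-3))*(-18) = 0*(-18) = 0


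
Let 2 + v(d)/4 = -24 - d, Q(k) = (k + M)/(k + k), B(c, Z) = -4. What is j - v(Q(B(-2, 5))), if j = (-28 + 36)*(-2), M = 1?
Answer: 179/2 ≈ 89.500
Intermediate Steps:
Q(k) = (1 + k)/(2*k) (Q(k) = (k + 1)/(k + k) = (1 + k)/((2*k)) = (1 + k)*(1/(2*k)) = (1 + k)/(2*k))
v(d) = -104 - 4*d (v(d) = -8 + 4*(-24 - d) = -8 + (-96 - 4*d) = -104 - 4*d)
j = -16 (j = 8*(-2) = -16)
j - v(Q(B(-2, 5))) = -16 - (-104 - 2*(1 - 4)/(-4)) = -16 - (-104 - 2*(-1)*(-3)/4) = -16 - (-104 - 4*3/8) = -16 - (-104 - 3/2) = -16 - 1*(-211/2) = -16 + 211/2 = 179/2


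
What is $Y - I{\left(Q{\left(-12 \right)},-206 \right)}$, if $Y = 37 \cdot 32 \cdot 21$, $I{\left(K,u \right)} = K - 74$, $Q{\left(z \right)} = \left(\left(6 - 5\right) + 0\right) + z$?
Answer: $24949$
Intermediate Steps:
$Q{\left(z \right)} = 1 + z$ ($Q{\left(z \right)} = \left(1 + 0\right) + z = 1 + z$)
$I{\left(K,u \right)} = -74 + K$
$Y = 24864$ ($Y = 1184 \cdot 21 = 24864$)
$Y - I{\left(Q{\left(-12 \right)},-206 \right)} = 24864 - \left(-74 + \left(1 - 12\right)\right) = 24864 - \left(-74 - 11\right) = 24864 - -85 = 24864 + 85 = 24949$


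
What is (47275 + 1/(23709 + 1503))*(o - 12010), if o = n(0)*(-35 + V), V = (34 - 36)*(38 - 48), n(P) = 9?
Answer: -14475592720645/25212 ≈ -5.7415e+8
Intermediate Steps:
V = 20 (V = -2*(-10) = 20)
o = -135 (o = 9*(-35 + 20) = 9*(-15) = -135)
(47275 + 1/(23709 + 1503))*(o - 12010) = (47275 + 1/(23709 + 1503))*(-135 - 12010) = (47275 + 1/25212)*(-12145) = (1191897301/25212)*(-12145) = -14475592720645/25212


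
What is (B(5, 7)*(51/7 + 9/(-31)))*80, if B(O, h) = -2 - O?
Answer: -121440/31 ≈ -3917.4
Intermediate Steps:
(B(5, 7)*(51/7 + 9/(-31)))*80 = ((-2 - 1*5)*(51/7 + 9/(-31)))*80 = ((-2 - 5)*(51*(⅐) + 9*(-1/31)))*80 = -7*(51/7 - 9/31)*80 = -7*1518/217*80 = -1518/31*80 = -121440/31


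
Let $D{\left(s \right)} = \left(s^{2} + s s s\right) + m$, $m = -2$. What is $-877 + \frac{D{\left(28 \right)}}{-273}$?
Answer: $- \frac{87385}{91} \approx -960.27$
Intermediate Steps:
$D{\left(s \right)} = -2 + s^{2} + s^{3}$ ($D{\left(s \right)} = \left(s^{2} + s s s\right) - 2 = \left(s^{2} + s^{2} s\right) - 2 = \left(s^{2} + s^{3}\right) - 2 = -2 + s^{2} + s^{3}$)
$-877 + \frac{D{\left(28 \right)}}{-273} = -877 + \frac{-2 + 28^{2} + 28^{3}}{-273} = -877 - \frac{-2 + 784 + 21952}{273} = -877 - \frac{7578}{91} = - \frac{87385}{91}$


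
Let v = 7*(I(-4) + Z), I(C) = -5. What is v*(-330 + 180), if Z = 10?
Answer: -5250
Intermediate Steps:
v = 35 (v = 7*(-5 + 10) = 7*5 = 35)
v*(-330 + 180) = 35*(-330 + 180) = 35*(-150) = -5250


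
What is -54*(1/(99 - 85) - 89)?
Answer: 33615/7 ≈ 4802.1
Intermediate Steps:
-54*(1/(99 - 85) - 89) = -54*(1/14 - 89) = -54*(-1245/14) = 33615/7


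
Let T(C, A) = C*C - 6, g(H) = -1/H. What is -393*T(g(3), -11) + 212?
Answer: 7579/3 ≈ 2526.3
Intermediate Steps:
T(C, A) = -6 + C² (T(C, A) = C² - 6 = -6 + C²)
-393*T(g(3), -11) + 212 = -393*(-6 + (-1/3)²) + 212 = -393*(-6 + (-1*⅓)²) + 212 = -393*(-6 + (-⅓)²) + 212 = -393*(-6 + ⅑) + 212 = -393*(-53/9) + 212 = 6943/3 + 212 = 7579/3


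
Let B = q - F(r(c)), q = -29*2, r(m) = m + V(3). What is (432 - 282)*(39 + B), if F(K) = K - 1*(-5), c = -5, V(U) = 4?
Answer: -3450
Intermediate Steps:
r(m) = 4 + m (r(m) = m + 4 = 4 + m)
F(K) = 5 + K (F(K) = K + 5 = 5 + K)
q = -58
B = -62 (B = -58 - (5 + (4 - 5)) = -58 - (5 - 1) = -58 - 1*4 = -58 - 4 = -62)
(432 - 282)*(39 + B) = (432 - 282)*(39 - 62) = 150*(-23) = -3450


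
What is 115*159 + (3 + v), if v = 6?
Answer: 18294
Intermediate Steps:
115*159 + (3 + v) = 115*159 + (3 + 6) = 18285 + 9 = 18294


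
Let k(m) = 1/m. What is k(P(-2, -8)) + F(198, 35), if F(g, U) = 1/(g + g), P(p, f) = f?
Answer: -97/792 ≈ -0.12247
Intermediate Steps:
F(g, U) = 1/(2*g)
k(P(-2, -8)) + F(198, 35) = 1/(-8) + (½)/198 = -⅛ + (½)*(1/198) = -⅛ + 1/396 = -97/792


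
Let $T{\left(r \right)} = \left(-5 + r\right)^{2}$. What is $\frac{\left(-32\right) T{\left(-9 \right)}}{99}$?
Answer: $- \frac{6272}{99} \approx -63.354$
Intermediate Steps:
$\frac{\left(-32\right) T{\left(-9 \right)}}{99} = \frac{\left(-32\right) \left(-5 - 9\right)^{2}}{99} = - 32 \left(-14\right)^{2} \cdot \frac{1}{99} = \left(-32\right) 196 \cdot \frac{1}{99} = \left(-6272\right) \frac{1}{99} = - \frac{6272}{99}$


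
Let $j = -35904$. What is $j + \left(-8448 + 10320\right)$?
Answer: $-34032$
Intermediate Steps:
$j + \left(-8448 + 10320\right) = -35904 + \left(-8448 + 10320\right) = -35904 + 1872 = -34032$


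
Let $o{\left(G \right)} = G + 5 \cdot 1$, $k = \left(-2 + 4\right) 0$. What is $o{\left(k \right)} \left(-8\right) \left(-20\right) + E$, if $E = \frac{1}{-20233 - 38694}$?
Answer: $\frac{47141599}{58927} \approx 800.0$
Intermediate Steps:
$k = 0$ ($k = 2 \cdot 0 = 0$)
$o{\left(G \right)} = 5 + G$ ($o{\left(G \right)} = G + 5 = 5 + G$)
$E = - \frac{1}{58927}$ ($E = \frac{1}{-58927} = - \frac{1}{58927} \approx -1.697 \cdot 10^{-5}$)
$o{\left(k \right)} \left(-8\right) \left(-20\right) + E = \left(5 + 0\right) \left(-8\right) \left(-20\right) - \frac{1}{58927} = 5 \left(-8\right) \left(-20\right) - \frac{1}{58927} = \left(-40\right) \left(-20\right) - \frac{1}{58927} = 800 - \frac{1}{58927} = \frac{47141599}{58927}$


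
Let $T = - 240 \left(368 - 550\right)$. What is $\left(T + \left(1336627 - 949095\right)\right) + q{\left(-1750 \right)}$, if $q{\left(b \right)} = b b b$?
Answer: $-5358943788$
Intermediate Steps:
$q{\left(b \right)} = b^{3}$ ($q{\left(b \right)} = b^{2} b = b^{3}$)
$T = 43680$ ($T = \left(-240\right) \left(-182\right) = 43680$)
$\left(T + \left(1336627 - 949095\right)\right) + q{\left(-1750 \right)} = \left(43680 + \left(1336627 - 949095\right)\right) + \left(-1750\right)^{3} = \left(43680 + \left(1336627 - 949095\right)\right) - 5359375000 = \left(43680 + 387532\right) - 5359375000 = 431212 - 5359375000 = -5358943788$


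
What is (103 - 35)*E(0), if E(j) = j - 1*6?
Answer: -408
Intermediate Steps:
E(j) = -6 + j (E(j) = j - 6 = -6 + j)
(103 - 35)*E(0) = (103 - 35)*(-6 + 0) = 68*(-6) = -408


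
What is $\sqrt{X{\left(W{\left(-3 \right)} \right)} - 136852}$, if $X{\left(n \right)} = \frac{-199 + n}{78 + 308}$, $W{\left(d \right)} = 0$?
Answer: $\frac{i \sqrt{20390477406}}{386} \approx 369.94 i$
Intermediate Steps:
$X{\left(n \right)} = - \frac{199}{386} + \frac{n}{386}$ ($X{\left(n \right)} = \frac{-199 + n}{386} = \left(-199 + n\right) \frac{1}{386} = - \frac{199}{386} + \frac{n}{386}$)
$\sqrt{X{\left(W{\left(-3 \right)} \right)} - 136852} = \sqrt{\left(- \frac{199}{386} + \frac{1}{386} \cdot 0\right) - 136852} = \sqrt{\left(- \frac{199}{386} + 0\right) - 136852} = \sqrt{- \frac{199}{386} - 136852} = \sqrt{- \frac{52825071}{386}} = \frac{i \sqrt{20390477406}}{386}$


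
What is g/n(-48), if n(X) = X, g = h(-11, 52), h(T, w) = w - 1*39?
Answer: -13/48 ≈ -0.27083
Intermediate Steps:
h(T, w) = -39 + w (h(T, w) = w - 39 = -39 + w)
g = 13 (g = -39 + 52 = 13)
g/n(-48) = 13/(-48) = 13*(-1/48) = -13/48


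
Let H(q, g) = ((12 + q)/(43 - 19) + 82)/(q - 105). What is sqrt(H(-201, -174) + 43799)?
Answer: sqrt(1822729103)/204 ≈ 209.28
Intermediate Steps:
H(q, g) = (165/2 + q/24)/(-105 + q) (H(q, g) = ((12 + q)/24 + 82)/(-105 + q) = ((12 + q)*(1/24) + 82)/(-105 + q) = ((1/2 + q/24) + 82)/(-105 + q) = (165/2 + q/24)/(-105 + q))
sqrt(H(-201, -174) + 43799) = sqrt((1980 - 201)/(24*(-105 - 201)) + 43799) = sqrt((1/24)*1779/(-306) + 43799) = sqrt((1/24)*(-1/306)*1779 + 43799) = sqrt(-593/2448 + 43799) = sqrt(107219359/2448) = sqrt(1822729103)/204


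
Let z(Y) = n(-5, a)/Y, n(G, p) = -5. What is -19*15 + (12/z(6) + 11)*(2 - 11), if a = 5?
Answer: -1272/5 ≈ -254.40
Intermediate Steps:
z(Y) = -5/Y
-19*15 + (12/z(6) + 11)*(2 - 11) = -19*15 + (12/((-5/6)) + 11)*(2 - 11) = -285 + (12/((-5*⅙)) + 11)*(-9) = -285 + (12/(-⅚) + 11)*(-9) = -285 + (12*(-6/5) + 11)*(-9) = -285 + (-72/5 + 11)*(-9) = -285 - 17/5*(-9) = -285 + 153/5 = -1272/5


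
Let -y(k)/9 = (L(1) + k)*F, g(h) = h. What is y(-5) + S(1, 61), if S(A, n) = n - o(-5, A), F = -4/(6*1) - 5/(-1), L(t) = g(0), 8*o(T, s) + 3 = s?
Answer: 1025/4 ≈ 256.25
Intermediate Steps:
o(T, s) = -3/8 + s/8
L(t) = 0
F = 13/3 (F = -4/6 - 5*(-1) = -4*⅙ + 5 = -⅔ + 5 = 13/3 ≈ 4.3333)
S(A, n) = 3/8 + n - A/8 (S(A, n) = n - (-3/8 + A/8) = n + (3/8 - A/8) = 3/8 + n - A/8)
y(k) = -39*k (y(k) = -9*(0 + k)*13/3 = -9*k*13/3 = -39*k)
y(-5) + S(1, 61) = -39*(-5) + (3/8 + 61 - ⅛*1) = 195 + (3/8 + 61 - ⅛) = 195 + 245/4 = 1025/4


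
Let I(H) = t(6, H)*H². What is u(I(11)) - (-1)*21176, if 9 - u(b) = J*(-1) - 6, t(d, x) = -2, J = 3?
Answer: 21194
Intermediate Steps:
I(H) = -2*H²
u(b) = 18 (u(b) = 9 - (3*(-1) - 6) = 9 - (-3 - 6) = 9 - 1*(-9) = 9 + 9 = 18)
u(I(11)) - (-1)*21176 = 18 - (-1)*21176 = 18 - 1*(-21176) = 18 + 21176 = 21194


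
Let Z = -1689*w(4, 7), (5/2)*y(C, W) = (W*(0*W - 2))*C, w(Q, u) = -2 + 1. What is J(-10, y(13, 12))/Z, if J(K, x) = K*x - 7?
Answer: 1241/1689 ≈ 0.73475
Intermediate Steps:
w(Q, u) = -1
y(C, W) = -4*C*W/5 (y(C, W) = 2*((W*(0*W - 2))*C)/5 = 2*((W*(0 - 2))*C)/5 = 2*((W*(-2))*C)/5 = 2*((-2*W)*C)/5 = 2*(-2*C*W)/5 = -4*C*W/5)
J(K, x) = -7 + K*x
Z = 1689 (Z = -1689*(-1) = 1689)
J(-10, y(13, 12))/Z = (-7 - (-8)*13*12)/1689 = (-7 - 10*(-624/5))*(1/1689) = (-7 + 1248)*(1/1689) = 1241*(1/1689) = 1241/1689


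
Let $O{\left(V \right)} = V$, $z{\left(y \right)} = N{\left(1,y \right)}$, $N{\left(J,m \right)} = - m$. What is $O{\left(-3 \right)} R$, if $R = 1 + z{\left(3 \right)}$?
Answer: $6$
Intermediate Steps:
$z{\left(y \right)} = - y$
$R = -2$ ($R = 1 - 3 = -2$)
$O{\left(-3 \right)} R = \left(-3\right) \left(-2\right) = 6$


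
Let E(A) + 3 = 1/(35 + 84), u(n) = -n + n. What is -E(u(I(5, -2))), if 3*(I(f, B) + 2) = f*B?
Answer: 356/119 ≈ 2.9916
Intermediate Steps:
I(f, B) = -2 + B*f/3 (I(f, B) = -2 + (f*B)/3 = -2 + (B*f)/3 = -2 + B*f/3)
u(n) = 0
E(A) = -356/119 (E(A) = -3 + 1/(35 + 84) = -3 + 1/119 = -356/119)
-E(u(I(5, -2))) = -1*(-356/119) = 356/119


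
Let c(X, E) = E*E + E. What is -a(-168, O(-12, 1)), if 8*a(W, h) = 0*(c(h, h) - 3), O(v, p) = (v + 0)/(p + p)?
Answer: 0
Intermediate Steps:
c(X, E) = E + E² (c(X, E) = E² + E = E + E²)
O(v, p) = v/(2*p) (O(v, p) = v/((2*p)) = v*(1/(2*p)) = v/(2*p))
a(W, h) = 0 (a(W, h) = (0*(h*(1 + h) - 3))/8 = (0*(-3 + h*(1 + h)))/8 = (⅛)*0 = 0)
-a(-168, O(-12, 1)) = -1*0 = 0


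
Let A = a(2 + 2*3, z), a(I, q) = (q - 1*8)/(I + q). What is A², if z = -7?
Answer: 225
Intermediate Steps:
a(I, q) = (-8 + q)/(I + q) (a(I, q) = (q - 8)/(I + q) = (-8 + q)/(I + q))
A = -15 (A = (-8 - 7)/((2 + 2*3) - 7) = -15/((2 + 6) - 7) = -15/(8 - 7) = -15/1 = 1*(-15) = -15)
A² = (-15)² = 225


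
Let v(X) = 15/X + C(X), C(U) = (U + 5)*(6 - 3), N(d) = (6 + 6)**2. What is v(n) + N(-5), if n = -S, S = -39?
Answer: 3593/13 ≈ 276.38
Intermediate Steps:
N(d) = 144 (N(d) = 12**2 = 144)
n = 39 (n = -1*(-39) = 39)
C(U) = 15 + 3*U (C(U) = (5 + U)*3 = 15 + 3*U)
v(X) = 15 + 3*X + 15/X (v(X) = 15/X + (15 + 3*X) = 15 + 3*X + 15/X)
v(n) + N(-5) = (15 + 3*39 + 15/39) + 144 = (15 + 117 + 15*(1/39)) + 144 = (15 + 117 + 5/13) + 144 = 1721/13 + 144 = 3593/13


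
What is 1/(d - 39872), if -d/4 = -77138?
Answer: 1/268680 ≈ 3.7219e-6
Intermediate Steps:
d = 308552 (d = -4*(-77138) = 308552)
1/(d - 39872) = 1/(308552 - 39872) = 1/268680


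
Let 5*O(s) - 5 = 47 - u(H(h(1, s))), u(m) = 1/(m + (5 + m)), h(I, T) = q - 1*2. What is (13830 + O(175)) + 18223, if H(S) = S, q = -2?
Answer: 480952/15 ≈ 32063.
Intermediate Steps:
h(I, T) = -4 (h(I, T) = -2 - 1*2 = -2 - 2 = -4)
u(m) = 1/(5 + 2*m)
O(s) = 157/15 (O(s) = 1 + (47 - 1/(5 + 2*(-4)))/5 = 1 + (47 - 1/(5 - 8))/5 = 1 + (47 - 1/(-3))/5 = 1 + (47 - 1*(-1/3))/5 = 1 + (47 + 1/3)/5 = 1 + (1/5)*(142/3) = 1 + 142/15 = 157/15)
(13830 + O(175)) + 18223 = (13830 + 157/15) + 18223 = 207607/15 + 18223 = 480952/15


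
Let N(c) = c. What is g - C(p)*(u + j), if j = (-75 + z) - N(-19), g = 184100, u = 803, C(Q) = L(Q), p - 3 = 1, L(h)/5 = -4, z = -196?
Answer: 195120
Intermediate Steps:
L(h) = -20 (L(h) = 5*(-4) = -20)
p = 4 (p = 3 + 1 = 4)
C(Q) = -20
j = -252 (j = (-75 - 196) - 1*(-19) = -271 + 19 = -252)
g - C(p)*(u + j) = 184100 - (-20)*(803 - 252) = 184100 - (-20)*551 = 184100 - 1*(-11020) = 184100 + 11020 = 195120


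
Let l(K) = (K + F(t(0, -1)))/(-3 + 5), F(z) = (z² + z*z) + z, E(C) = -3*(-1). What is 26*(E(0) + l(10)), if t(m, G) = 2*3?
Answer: 1222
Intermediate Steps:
E(C) = 3
t(m, G) = 6
F(z) = z + 2*z² (F(z) = (z² + z²) + z = 2*z² + z = z + 2*z²)
l(K) = 39 + K/2 (l(K) = (K + 6*(1 + 2*6))/(-3 + 5) = (K + 6*(1 + 12))/2 = (K + 6*13)*(½) = (K + 78)*(½) = (78 + K)*(½) = 39 + K/2)
26*(E(0) + l(10)) = 26*(3 + (39 + (½)*10)) = 26*(3 + (39 + 5)) = 26*(3 + 44) = 26*47 = 1222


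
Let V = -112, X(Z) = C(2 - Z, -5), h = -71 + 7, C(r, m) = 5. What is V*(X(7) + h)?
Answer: 6608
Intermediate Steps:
h = -64
X(Z) = 5
V*(X(7) + h) = -112*(5 - 64) = -112*(-59) = 6608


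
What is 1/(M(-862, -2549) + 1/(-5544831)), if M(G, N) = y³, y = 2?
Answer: 5544831/44358647 ≈ 0.12500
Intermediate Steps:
M(G, N) = 8 (M(G, N) = 2³ = 8)
1/(M(-862, -2549) + 1/(-5544831)) = 1/(8 + 1/(-5544831)) = 1/(8 - 1/5544831) = 1/(44358647/5544831) = 5544831/44358647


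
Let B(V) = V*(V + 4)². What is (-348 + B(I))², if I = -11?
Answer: 786769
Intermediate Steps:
B(V) = V*(4 + V)²
(-348 + B(I))² = (-348 - 11*(4 - 11)²)² = (-348 - 11*(-7)²)² = (-348 - 11*49)² = (-348 - 539)² = (-887)² = 786769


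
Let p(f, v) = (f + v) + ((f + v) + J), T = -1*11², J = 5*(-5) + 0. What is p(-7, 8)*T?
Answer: 2783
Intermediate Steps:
J = -25 (J = -25 + 0 = -25)
T = -121 (T = -1*121 = -121)
p(f, v) = -25 + 2*f + 2*v (p(f, v) = (f + v) + ((f + v) - 25) = (f + v) + (-25 + f + v) = -25 + 2*f + 2*v)
p(-7, 8)*T = (-25 + 2*(-7) + 2*8)*(-121) = (-25 - 14 + 16)*(-121) = -23*(-121) = 2783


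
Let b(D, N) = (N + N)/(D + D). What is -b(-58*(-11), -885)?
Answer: 885/638 ≈ 1.3871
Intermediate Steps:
b(D, N) = N/D (b(D, N) = (2*N)/((2*D)) = (2*N)*(1/(2*D)) = N/D)
-b(-58*(-11), -885) = -(-885)/((-58*(-11))) = -(-885)/638 = -1*(-885/638) = 885/638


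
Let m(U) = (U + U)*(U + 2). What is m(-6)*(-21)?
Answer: -1008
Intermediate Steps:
m(U) = 2*U*(2 + U) (m(U) = (2*U)*(2 + U) = 2*U*(2 + U))
m(-6)*(-21) = (2*(-6)*(2 - 6))*(-21) = (2*(-6)*(-4))*(-21) = 48*(-21) = -1008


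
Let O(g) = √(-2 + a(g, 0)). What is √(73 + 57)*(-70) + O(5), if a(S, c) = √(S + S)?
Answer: √(-2 + √10) - 70*√130 ≈ -797.04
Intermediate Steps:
a(S, c) = √2*√S (a(S, c) = √(2*S) = √2*√S)
O(g) = √(-2 + √2*√g)
√(73 + 57)*(-70) + O(5) = √(73 + 57)*(-70) + √(-2 + √2*√5) = √130*(-70) + √(-2 + √10) = -70*√130 + √(-2 + √10) = √(-2 + √10) - 70*√130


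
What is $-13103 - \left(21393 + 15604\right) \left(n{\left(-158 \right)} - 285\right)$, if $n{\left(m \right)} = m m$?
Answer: $-913062066$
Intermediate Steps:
$n{\left(m \right)} = m^{2}$
$-13103 - \left(21393 + 15604\right) \left(n{\left(-158 \right)} - 285\right) = -13103 - \left(21393 + 15604\right) \left(\left(-158\right)^{2} - 285\right) = -13103 - 36997 \left(24964 - 285\right) = -13103 - 36997 \cdot 24679 = -13103 - 913048963 = -913062066$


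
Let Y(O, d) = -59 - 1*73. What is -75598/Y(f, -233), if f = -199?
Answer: 37799/66 ≈ 572.71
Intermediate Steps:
Y(O, d) = -132 (Y(O, d) = -59 - 73 = -132)
-75598/Y(f, -233) = -75598/(-132) = -75598*(-1/132) = 37799/66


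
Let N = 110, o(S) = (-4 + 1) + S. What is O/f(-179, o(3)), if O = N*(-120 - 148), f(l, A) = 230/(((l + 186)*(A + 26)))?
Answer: -536536/23 ≈ -23328.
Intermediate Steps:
o(S) = -3 + S
f(l, A) = 230/((26 + A)*(186 + l)) (f(l, A) = 230/(((186 + l)*(26 + A))) = 230/(((26 + A)*(186 + l))) = 230*(1/((26 + A)*(186 + l))) = 230/((26 + A)*(186 + l)))
O = -29480 (O = 110*(-120 - 148) = 110*(-268) = -29480)
O/f(-179, o(3)) = -(536536/23 + 548328*(-3 + 3)/23) = -29480/(230/(4836 - 4654 + 186*0 + 0*(-179))) = -29480/(230/(4836 - 4654 + 0 + 0)) = -29480/(230/182) = -29480/(230*(1/182)) = -29480/115/91 = -29480*91/115 = -536536/23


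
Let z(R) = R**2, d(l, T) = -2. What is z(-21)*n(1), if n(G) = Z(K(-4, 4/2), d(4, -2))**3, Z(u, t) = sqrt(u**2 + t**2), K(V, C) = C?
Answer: 7056*sqrt(2) ≈ 9978.7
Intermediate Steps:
Z(u, t) = sqrt(t**2 + u**2)
n(G) = 16*sqrt(2) (n(G) = (sqrt((-2)**2 + (4/2)**2))**3 = (sqrt(4 + (4*(1/2))**2))**3 = (sqrt(4 + 2**2))**3 = (sqrt(4 + 4))**3 = (sqrt(8))**3 = (2*sqrt(2))**3 = 16*sqrt(2))
z(-21)*n(1) = (-21)**2*(16*sqrt(2)) = 441*(16*sqrt(2)) = 7056*sqrt(2)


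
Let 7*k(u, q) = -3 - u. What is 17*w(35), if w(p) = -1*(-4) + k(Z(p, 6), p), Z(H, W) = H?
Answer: -170/7 ≈ -24.286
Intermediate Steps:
k(u, q) = -3/7 - u/7 (k(u, q) = (-3 - u)/7 = -3/7 - u/7)
w(p) = 25/7 - p/7 (w(p) = -1*(-4) + (-3/7 - p/7) = 4 + (-3/7 - p/7) = 25/7 - p/7)
17*w(35) = 17*(25/7 - ⅐*35) = 17*(25/7 - 5) = 17*(-10/7) = -170/7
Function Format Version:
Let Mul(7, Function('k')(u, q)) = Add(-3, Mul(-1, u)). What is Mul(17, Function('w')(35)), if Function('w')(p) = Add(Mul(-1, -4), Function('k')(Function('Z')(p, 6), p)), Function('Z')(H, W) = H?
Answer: Rational(-170, 7) ≈ -24.286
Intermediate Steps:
Function('k')(u, q) = Add(Rational(-3, 7), Mul(Rational(-1, 7), u)) (Function('k')(u, q) = Mul(Rational(1, 7), Add(-3, Mul(-1, u))) = Add(Rational(-3, 7), Mul(Rational(-1, 7), u)))
Function('w')(p) = Add(Rational(25, 7), Mul(Rational(-1, 7), p)) (Function('w')(p) = Add(Mul(-1, -4), Add(Rational(-3, 7), Mul(Rational(-1, 7), p))) = Add(4, Add(Rational(-3, 7), Mul(Rational(-1, 7), p))) = Add(Rational(25, 7), Mul(Rational(-1, 7), p)))
Mul(17, Function('w')(35)) = Mul(17, Add(Rational(25, 7), Mul(Rational(-1, 7), 35))) = Mul(17, Add(Rational(25, 7), -5)) = Mul(17, Rational(-10, 7)) = Rational(-170, 7)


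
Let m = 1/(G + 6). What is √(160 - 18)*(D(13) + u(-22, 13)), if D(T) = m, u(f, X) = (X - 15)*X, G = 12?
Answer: -467*√142/18 ≈ -309.16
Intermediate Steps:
u(f, X) = X*(-15 + X) (u(f, X) = (-15 + X)*X = X*(-15 + X))
m = 1/18 (m = 1/(12 + 6) = 1/18 ≈ 0.055556)
D(T) = 1/18
√(160 - 18)*(D(13) + u(-22, 13)) = √(160 - 18)*(1/18 + 13*(-15 + 13)) = √142*(1/18 + 13*(-2)) = √142*(1/18 - 26) = √142*(-467/18) = -467*√142/18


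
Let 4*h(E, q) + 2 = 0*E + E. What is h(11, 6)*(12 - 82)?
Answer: -315/2 ≈ -157.50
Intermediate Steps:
h(E, q) = -1/2 + E/4 (h(E, q) = -1/2 + (0*E + E)/4 = -1/2 + (0 + E)/4 = -1/2 + E/4)
h(11, 6)*(12 - 82) = (-1/2 + (1/4)*11)*(12 - 82) = (-1/2 + 11/4)*(-70) = (9/4)*(-70) = -315/2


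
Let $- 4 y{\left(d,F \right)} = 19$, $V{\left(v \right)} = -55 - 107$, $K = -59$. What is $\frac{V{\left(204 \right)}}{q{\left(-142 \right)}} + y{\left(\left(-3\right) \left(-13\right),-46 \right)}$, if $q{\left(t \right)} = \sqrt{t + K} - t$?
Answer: $\frac{- 19 \sqrt{201} + 3346 i}{4 \left(\sqrt{201} - 142 i\right)} \approx -5.8796 + 0.11278 i$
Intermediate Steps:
$V{\left(v \right)} = -162$ ($V{\left(v \right)} = -55 - 107 = -162$)
$y{\left(d,F \right)} = - \frac{19}{4}$ ($y{\left(d,F \right)} = \left(- \frac{1}{4}\right) 19 = - \frac{19}{4}$)
$q{\left(t \right)} = \sqrt{-59 + t} - t$ ($q{\left(t \right)} = \sqrt{t - 59} - t = \sqrt{-59 + t} - t$)
$\frac{V{\left(204 \right)}}{q{\left(-142 \right)}} + y{\left(\left(-3\right) \left(-13\right),-46 \right)} = - \frac{162}{\sqrt{-59 - 142} - -142} - \frac{19}{4} = - \frac{162}{\sqrt{-201} + 142} - \frac{19}{4} = - \frac{162}{i \sqrt{201} + 142} - \frac{19}{4} = - \frac{162}{142 + i \sqrt{201}} - \frac{19}{4} = - \frac{19}{4} - \frac{162}{142 + i \sqrt{201}}$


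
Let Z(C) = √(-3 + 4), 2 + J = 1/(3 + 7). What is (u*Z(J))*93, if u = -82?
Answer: -7626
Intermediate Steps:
J = -19/10 (J = -2 + 1/(3 + 7) = -2 + 1/10 = -2 + ⅒ = -19/10 ≈ -1.9000)
Z(C) = 1 (Z(C) = √1 = 1)
(u*Z(J))*93 = -82*1*93 = -82*93 = -7626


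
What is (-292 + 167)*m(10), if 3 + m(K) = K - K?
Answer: 375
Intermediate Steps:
m(K) = -3 (m(K) = -3 + (K - K) = -3 + 0 = -3)
(-292 + 167)*m(10) = (-292 + 167)*(-3) = -125*(-3) = 375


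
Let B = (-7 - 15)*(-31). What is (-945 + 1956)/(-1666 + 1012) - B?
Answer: -149013/218 ≈ -683.55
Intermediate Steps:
B = 682 (B = -22*(-31) = 682)
(-945 + 1956)/(-1666 + 1012) - B = (-945 + 1956)/(-1666 + 1012) - 1*682 = 1011/(-654) - 682 = 1011*(-1/654) - 682 = -337/218 - 682 = -149013/218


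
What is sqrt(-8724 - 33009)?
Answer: 3*I*sqrt(4637) ≈ 204.29*I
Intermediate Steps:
sqrt(-8724 - 33009) = sqrt(-41733) = 3*I*sqrt(4637)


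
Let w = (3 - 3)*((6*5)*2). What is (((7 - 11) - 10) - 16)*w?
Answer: 0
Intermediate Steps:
w = 0 (w = 0*(30*2) = 0*60 = 0)
(((7 - 11) - 10) - 16)*w = (((7 - 11) - 10) - 16)*0 = ((-4 - 10) - 16)*0 = (-14 - 16)*0 = -30*0 = 0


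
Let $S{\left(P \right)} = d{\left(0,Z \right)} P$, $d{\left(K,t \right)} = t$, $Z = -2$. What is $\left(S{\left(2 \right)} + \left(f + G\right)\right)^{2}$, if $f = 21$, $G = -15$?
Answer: $4$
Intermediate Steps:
$S{\left(P \right)} = - 2 P$
$\left(S{\left(2 \right)} + \left(f + G\right)\right)^{2} = \left(\left(-2\right) 2 + \left(21 - 15\right)\right)^{2} = \left(-4 + 6\right)^{2} = 2^{2} = 4$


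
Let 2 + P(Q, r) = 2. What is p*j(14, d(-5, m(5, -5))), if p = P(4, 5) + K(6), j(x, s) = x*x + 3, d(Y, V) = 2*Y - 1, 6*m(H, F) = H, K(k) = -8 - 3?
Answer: -2189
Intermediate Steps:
P(Q, r) = 0 (P(Q, r) = -2 + 2 = 0)
K(k) = -11
m(H, F) = H/6
d(Y, V) = -1 + 2*Y
j(x, s) = 3 + x² (j(x, s) = x² + 3 = 3 + x²)
p = -11 (p = 0 - 11 = -11)
p*j(14, d(-5, m(5, -5))) = -11*(3 + 14²) = -11*(3 + 196) = -11*199 = -2189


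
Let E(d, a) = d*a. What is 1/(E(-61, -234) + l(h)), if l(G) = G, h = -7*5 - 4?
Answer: 1/14235 ≈ 7.0249e-5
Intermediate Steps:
E(d, a) = a*d
h = -39 (h = -35 - 4 = -39)
1/(E(-61, -234) + l(h)) = 1/(-234*(-61) - 39) = 1/(14274 - 39) = 1/14235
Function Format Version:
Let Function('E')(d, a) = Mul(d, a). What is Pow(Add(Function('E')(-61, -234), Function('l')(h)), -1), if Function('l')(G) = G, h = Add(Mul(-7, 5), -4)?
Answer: Rational(1, 14235) ≈ 7.0249e-5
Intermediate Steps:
Function('E')(d, a) = Mul(a, d)
h = -39 (h = Add(-35, -4) = -39)
Pow(Add(Function('E')(-61, -234), Function('l')(h)), -1) = Pow(Add(Mul(-234, -61), -39), -1) = Pow(Add(14274, -39), -1) = Pow(14235, -1) = Rational(1, 14235)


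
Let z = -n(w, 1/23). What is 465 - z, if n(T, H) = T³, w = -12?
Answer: -1263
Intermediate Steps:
z = 1728 (z = -1*(-12)³ = -1*(-1728) = 1728)
465 - z = 465 - 1*1728 = 465 - 1728 = -1263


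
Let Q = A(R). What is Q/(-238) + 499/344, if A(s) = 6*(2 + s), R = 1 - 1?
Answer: 57317/40936 ≈ 1.4002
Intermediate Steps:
R = 0
A(s) = 12 + 6*s
Q = 12 (Q = 12 + 6*0 = 12 + 0 = 12)
Q/(-238) + 499/344 = 12/(-238) + 499/344 = 12*(-1/238) + 499*(1/344) = -6/119 + 499/344 = 57317/40936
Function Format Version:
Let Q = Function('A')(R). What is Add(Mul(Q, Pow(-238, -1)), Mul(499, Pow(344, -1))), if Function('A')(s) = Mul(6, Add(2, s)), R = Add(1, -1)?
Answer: Rational(57317, 40936) ≈ 1.4002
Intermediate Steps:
R = 0
Function('A')(s) = Add(12, Mul(6, s))
Q = 12 (Q = Add(12, Mul(6, 0)) = Add(12, 0) = 12)
Add(Mul(Q, Pow(-238, -1)), Mul(499, Pow(344, -1))) = Add(Mul(12, Pow(-238, -1)), Mul(499, Pow(344, -1))) = Add(Mul(12, Rational(-1, 238)), Mul(499, Rational(1, 344))) = Add(Rational(-6, 119), Rational(499, 344)) = Rational(57317, 40936)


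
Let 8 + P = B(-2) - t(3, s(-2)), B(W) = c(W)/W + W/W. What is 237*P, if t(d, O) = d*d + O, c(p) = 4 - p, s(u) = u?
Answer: -4029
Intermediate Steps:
t(d, O) = O + d² (t(d, O) = d² + O = O + d²)
B(W) = 1 + (4 - W)/W (B(W) = (4 - W)/W + W/W = (4 - W)/W + 1 = 1 + (4 - W)/W)
P = -17 (P = -8 + (4/(-2) - (-2 + 3²)) = -8 + (4*(-½) - (-2 + 9)) = -8 + (-2 - 1*7) = -8 + (-2 - 7) = -8 - 9 = -17)
237*P = 237*(-17) = -4029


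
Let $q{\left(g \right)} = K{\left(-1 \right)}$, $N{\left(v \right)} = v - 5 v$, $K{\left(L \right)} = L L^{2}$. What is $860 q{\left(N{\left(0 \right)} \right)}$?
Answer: $-860$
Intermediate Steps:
$K{\left(L \right)} = L^{3}$
$N{\left(v \right)} = - 4 v$
$q{\left(g \right)} = -1$ ($q{\left(g \right)} = \left(-1\right)^{3} = -1$)
$860 q{\left(N{\left(0 \right)} \right)} = 860 \left(-1\right) = -860$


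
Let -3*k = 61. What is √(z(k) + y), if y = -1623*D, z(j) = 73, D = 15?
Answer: 4*I*√1517 ≈ 155.79*I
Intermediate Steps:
k = -61/3 (k = -⅓*61 = -61/3 ≈ -20.333)
y = -24345 (y = -1623*15 = -24345)
√(z(k) + y) = √(73 - 24345) = √(-24272) = 4*I*√1517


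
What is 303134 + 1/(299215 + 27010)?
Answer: 98889889151/326225 ≈ 3.0313e+5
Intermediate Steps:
303134 + 1/(299215 + 27010) = 303134 + 1/326225 = 98889889151/326225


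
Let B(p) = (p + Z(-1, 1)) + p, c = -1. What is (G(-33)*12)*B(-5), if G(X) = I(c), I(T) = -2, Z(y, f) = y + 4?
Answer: 168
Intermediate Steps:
Z(y, f) = 4 + y
G(X) = -2
B(p) = 3 + 2*p (B(p) = (p + (4 - 1)) + p = (p + 3) + p = (3 + p) + p = 3 + 2*p)
(G(-33)*12)*B(-5) = (-2*12)*(3 + 2*(-5)) = -24*(3 - 10) = -24*(-7) = 168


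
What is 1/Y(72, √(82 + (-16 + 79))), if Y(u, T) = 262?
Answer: 1/262 ≈ 0.0038168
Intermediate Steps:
1/Y(72, √(82 + (-16 + 79))) = 1/262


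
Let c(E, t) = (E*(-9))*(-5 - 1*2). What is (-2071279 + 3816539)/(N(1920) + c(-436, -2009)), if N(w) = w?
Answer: -436315/6387 ≈ -68.313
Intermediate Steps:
c(E, t) = 63*E (c(E, t) = (-9*E)*(-5 - 2) = -9*E*(-7) = 63*E)
(-2071279 + 3816539)/(N(1920) + c(-436, -2009)) = (-2071279 + 3816539)/(1920 + 63*(-436)) = 1745260/(1920 - 27468) = 1745260/(-25548) = 1745260*(-1/25548) = -436315/6387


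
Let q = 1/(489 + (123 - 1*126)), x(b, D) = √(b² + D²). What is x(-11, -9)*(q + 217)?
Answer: 105463*√202/486 ≈ 3084.2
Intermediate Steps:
x(b, D) = √(D² + b²)
q = 1/486 (q = 1/(489 + (123 - 126)) = 1/(489 - 3) = 1/486 ≈ 0.0020576)
x(-11, -9)*(q + 217) = √((-9)² + (-11)²)*(1/486 + 217) = √(81 + 121)*(105463/486) = √202*(105463/486) = 105463*√202/486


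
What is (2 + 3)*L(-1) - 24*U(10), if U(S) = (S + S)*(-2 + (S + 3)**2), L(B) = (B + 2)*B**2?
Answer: -80155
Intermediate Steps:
L(B) = B**2*(2 + B) (L(B) = (2 + B)*B**2 = B**2*(2 + B))
U(S) = 2*S*(-2 + (3 + S)**2) (U(S) = (2*S)*(-2 + (3 + S)**2) = 2*S*(-2 + (3 + S)**2))
(2 + 3)*L(-1) - 24*U(10) = (2 + 3)*((-1)**2*(2 - 1)) - 48*10*(-2 + (3 + 10)**2) = 5*(1*1) - 48*10*(-2 + 13**2) = 5*1 - 48*10*(-2 + 169) = 5 - 48*10*167 = 5 - 24*3340 = 5 - 80160 = -80155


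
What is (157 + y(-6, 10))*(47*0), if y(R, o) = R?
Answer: 0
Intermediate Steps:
(157 + y(-6, 10))*(47*0) = (157 - 6)*(47*0) = 151*0 = 0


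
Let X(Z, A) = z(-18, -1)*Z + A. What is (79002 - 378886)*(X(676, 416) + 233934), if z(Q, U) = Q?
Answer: -66628826888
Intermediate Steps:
X(Z, A) = A - 18*Z (X(Z, A) = -18*Z + A = A - 18*Z)
(79002 - 378886)*(X(676, 416) + 233934) = (79002 - 378886)*((416 - 18*676) + 233934) = -299884*((416 - 12168) + 233934) = -299884*(-11752 + 233934) = -299884*222182 = -66628826888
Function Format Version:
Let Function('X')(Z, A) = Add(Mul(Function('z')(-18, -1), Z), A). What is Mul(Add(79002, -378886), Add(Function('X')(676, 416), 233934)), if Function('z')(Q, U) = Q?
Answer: -66628826888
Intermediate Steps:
Function('X')(Z, A) = Add(A, Mul(-18, Z)) (Function('X')(Z, A) = Add(Mul(-18, Z), A) = Add(A, Mul(-18, Z)))
Mul(Add(79002, -378886), Add(Function('X')(676, 416), 233934)) = Mul(Add(79002, -378886), Add(Add(416, Mul(-18, 676)), 233934)) = Mul(-299884, Add(Add(416, -12168), 233934)) = Mul(-299884, Add(-11752, 233934)) = Mul(-299884, 222182) = -66628826888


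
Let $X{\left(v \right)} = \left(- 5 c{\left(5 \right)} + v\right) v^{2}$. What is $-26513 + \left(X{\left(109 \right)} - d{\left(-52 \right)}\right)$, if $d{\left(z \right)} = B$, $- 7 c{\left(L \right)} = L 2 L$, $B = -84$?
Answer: $\frac{11850450}{7} \approx 1.6929 \cdot 10^{6}$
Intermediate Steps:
$c{\left(L \right)} = - \frac{2 L^{2}}{7}$ ($c{\left(L \right)} = - \frac{L 2 L}{7} = - \frac{2 L L}{7} = - \frac{2 L^{2}}{7}$)
$d{\left(z \right)} = -84$
$X{\left(v \right)} = v^{2} \left(\frac{250}{7} + v\right)$ ($X{\left(v \right)} = \left(- 5 \left(- \frac{2 \cdot 5^{2}}{7}\right) + v\right) v^{2} = \left(- 5 \left(\left(- \frac{2}{7}\right) 25\right) + v\right) v^{2} = \left(\left(-5\right) \left(- \frac{50}{7}\right) + v\right) v^{2} = \left(\frac{250}{7} + v\right) v^{2} = v^{2} \left(\frac{250}{7} + v\right)$)
$-26513 + \left(X{\left(109 \right)} - d{\left(-52 \right)}\right) = -26513 - \left(-84 - 109^{2} \left(\frac{250}{7} + 109\right)\right) = -26513 + \left(11881 \cdot \frac{1013}{7} + 84\right) = -26513 + \left(\frac{12035453}{7} + 84\right) = -26513 + \frac{12036041}{7} = \frac{11850450}{7}$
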